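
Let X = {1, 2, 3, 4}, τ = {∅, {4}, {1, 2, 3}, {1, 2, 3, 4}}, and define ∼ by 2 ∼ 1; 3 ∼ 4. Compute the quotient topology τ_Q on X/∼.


X/∼ = {[1=2], [3=4]}; |τ_Q| = 2.

Equivalence classes: [1=2], [3=4].
Quotient map π: X → X/∼ sends 1 ↦ [1=2], 2 ↦ [1=2], 3 ↦ [3=4], 4 ↦ [3=4].
For each subset V ⊆ X/∼, compute π^{-1}(V) ⊆ X and check whether π^{-1}(V) ∈ τ. V is open in τ_Q iff π^{-1}(V) ∈ τ.
  V = {}: π^{-1}(V) = ∅ ∈ τ ✓.
  V = {[1=2]}: π^{-1}(V) = {1, 2} ∉ τ ✗.
  V = {[3=4]}: π^{-1}(V) = {3, 4} ∉ τ ✗.
  V = {[1=2], [3=4]}: π^{-1}(V) = {1, 2, 3, 4} ∈ τ ✓.
Open sets in the quotient: τ_Q = {{}, {[1=2], [3=4]}} (2 elements).


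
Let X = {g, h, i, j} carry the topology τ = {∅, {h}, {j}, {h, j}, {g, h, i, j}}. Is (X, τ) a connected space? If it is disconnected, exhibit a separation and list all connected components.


(X, τ) is connected.

Find clopen sets (U ∈ τ with X ∖ U ∈ τ):
  U = ∅, X ∖ U = {g, h, i, j} — both open, so U is clopen.
  U = {g, h, i, j}, X ∖ U = ∅ — both open, so U is clopen.
Only trivial clopens (∅ and X) exist, so (X, τ) is connected.
Compute connected components by grouping points that agree on all clopens:
  component: {g, h, i, j}


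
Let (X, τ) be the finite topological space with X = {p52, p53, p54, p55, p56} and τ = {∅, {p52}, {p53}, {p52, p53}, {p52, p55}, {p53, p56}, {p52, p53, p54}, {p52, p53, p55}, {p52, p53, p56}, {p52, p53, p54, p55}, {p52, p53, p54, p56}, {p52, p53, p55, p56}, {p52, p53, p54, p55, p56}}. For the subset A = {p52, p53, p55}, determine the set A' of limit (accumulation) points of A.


A' = {p54, p55, p56}

For each x ∈ X, list the open sets U ∈ τ with x ∈ U, then check whether U ∩ (A ∖ {x}) ≠ ∅ for every such U.
  x = p52: open {p52} ∋ x has {p52} ∩ (A ∖ {p52}) = ∅, so x is NOT a limit point.
  x = p53: open {p53} ∋ x has {p53} ∩ (A ∖ {p53}) = ∅, so x is NOT a limit point.
  x = p54: opens ∋ x are {p52, p53, p54}, {p52, p53, p54, p55}, {p52, p53, p54, p56}, {p52, p53, p54, p55, p56}; each meets A ∖ {p54}, so x IS a limit point.
  x = p55: opens ∋ x are {p52, p55}, {p52, p53, p55}, {p52, p53, p54, p55}, {p52, p53, p55, p56}, {p52, p53, p54, p55, p56}; each meets A ∖ {p55}, so x IS a limit point.
  x = p56: opens ∋ x are {p53, p56}, {p52, p53, p56}, {p52, p53, p54, p56}, {p52, p53, p55, p56}, {p52, p53, p54, p55, p56}; each meets A ∖ {p56}, so x IS a limit point.
Collecting: A' = {p54, p55, p56}.


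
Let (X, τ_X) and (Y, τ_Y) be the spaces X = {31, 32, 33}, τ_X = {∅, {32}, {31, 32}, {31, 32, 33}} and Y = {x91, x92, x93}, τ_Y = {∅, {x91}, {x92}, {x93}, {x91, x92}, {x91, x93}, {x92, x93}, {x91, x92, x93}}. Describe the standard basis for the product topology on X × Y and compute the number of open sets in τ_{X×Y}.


Basis B = {∅ × ∅, {32} × {x91}, {32} × {x92}, {32} × {x93}, {31, 32} × {x91}, {31, 32} × {x92}, {31, 32} × {x93}, {32} × {x91, x92}, {32} × {x91, x93}, {32} × {x92, x93}, {31, 32, 33} × {x91}, {31, 32, 33} × {x92}, {31, 32, 33} × {x93}, {32} × {x91, x92, x93}, {31, 32} × {x91, x92}, {31, 32} × {x91, x93}, {31, 32} × {x92, x93}, {31, 32} × {x91, x92, x93}, {31, 32, 33} × {x91, x92}, {31, 32, 33} × {x91, x93}, {31, 32, 33} × {x92, x93}, {31, 32, 33} × {x91, x92, x93}}; |τ_{X×Y}| = 64.

Enumerate products U × V with U ∈ τ_X, V ∈ τ_Y (deduplicated):
  ∅ × ∅ = {} (∅)
  {32} × {x91} = {(32,x91)}
  {32} × {x92} = {(32,x92)}
  {32} × {x93} = {(32,x93)}
  {31, 32} × {x91} = {(31,x91), (32,x91)}
  {31, 32} × {x92} = {(31,x92), (32,x92)}
  {31, 32} × {x93} = {(31,x93), (32,x93)}
  {32} × {x91, x92} = {(32,x91), (32,x92)}
  {32} × {x91, x93} = {(32,x91), (32,x93)}
  {32} × {x92, x93} = {(32,x92), (32,x93)}
  {31, 32, 33} × {x91} = {(31,x91), (32,x91), (33,x91)}
  {31, 32, 33} × {x92} = {(31,x92), (32,x92), (33,x92)}
  {31, 32, 33} × {x93} = {(31,x93), (32,x93), (33,x93)}
  {32} × {x91, x92, x93} = {(32,x91), (32,x92), (32,x93)}
  {31, 32} × {x91, x92} = {(31,x91), (31,x92), (32,x91), (32,x92)}
  {31, 32} × {x91, x93} = {(31,x91), (31,x93), (32,x91), (32,x93)}
  {31, 32} × {x92, x93} = {(31,x92), (31,x93), (32,x92), (32,x93)}
  {31, 32} × {x91, x92, x93} = {(31,x91), (31,x92), (31,x93), (32,x91), (32,x92), (32,x93)}
  {31, 32, 33} × {x91, x92} = {(31,x91), (31,x92), (32,x91), (32,x92), (33,x91), (33,x92)}
  {31, 32, 33} × {x91, x93} = {(31,x91), (31,x93), (32,x91), (32,x93), (33,x91), (33,x93)}
  {31, 32, 33} × {x92, x93} = {(31,x92), (31,x93), (32,x92), (32,x93), (33,x92), (33,x93)}
  {31, 32, 33} × {x91, x92, x93} = {(31,x91), (31,x92), (31,x93), (32,x91), (32,x92), (32,x93), (33,x91), (33,x92), (33,x93)}
These 22 distinct sets form the basis B.
Close under arbitrary unions to get τ_{X×Y}; counting gives |τ_{X×Y}| = 64.


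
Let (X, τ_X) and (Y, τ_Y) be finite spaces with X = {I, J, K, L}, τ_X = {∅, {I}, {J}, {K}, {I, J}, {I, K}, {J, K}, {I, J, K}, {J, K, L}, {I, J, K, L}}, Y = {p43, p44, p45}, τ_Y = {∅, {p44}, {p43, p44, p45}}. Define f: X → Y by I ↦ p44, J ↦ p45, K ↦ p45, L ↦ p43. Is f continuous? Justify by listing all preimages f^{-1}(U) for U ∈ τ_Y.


f IS continuous.

Compute f^{-1}(U) for each U ∈ τ_Y:
  U = ∅: f^{-1}(U) = ∅ ∈ τ_X ✓.
  U = {p44}: f^{-1}(U) = {I} ∈ τ_X ✓.
  U = {p43, p44, p45}: f^{-1}(U) = {I, J, K, L} ∈ τ_X ✓.
Every preimage lies in τ_X, so f IS continuous.


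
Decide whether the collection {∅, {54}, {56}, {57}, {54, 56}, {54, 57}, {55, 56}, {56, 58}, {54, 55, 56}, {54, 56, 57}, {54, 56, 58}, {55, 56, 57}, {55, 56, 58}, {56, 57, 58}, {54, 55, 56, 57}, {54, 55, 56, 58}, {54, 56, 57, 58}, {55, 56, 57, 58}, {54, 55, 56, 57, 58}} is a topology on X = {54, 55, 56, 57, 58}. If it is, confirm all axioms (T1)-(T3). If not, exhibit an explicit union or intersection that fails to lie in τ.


τ is NOT a topology on X.

Axiom (T1): ∅ ∈ τ? Yes; X ∈ τ? Yes.
Axiom (T2/T3): check pairwise unions and intersections of members of τ.
Counterexample for (T2): {56} ∪ {57} = {56, 57} ∉ τ. Therefore τ is NOT a topology.


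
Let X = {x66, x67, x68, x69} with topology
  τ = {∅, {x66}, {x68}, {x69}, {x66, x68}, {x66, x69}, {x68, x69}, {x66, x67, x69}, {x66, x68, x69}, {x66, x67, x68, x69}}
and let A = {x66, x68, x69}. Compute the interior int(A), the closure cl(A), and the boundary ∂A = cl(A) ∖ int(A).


int(A) = {x66, x68, x69}, cl(A) = {x66, x67, x68, x69}, ∂A = {x67}.

Closed sets in (X, τ) are complements of opens:
  closed(X, τ) = {∅, {x67}, {x68}, {x66, x67}, {x67, x68}, {x67, x69}, {x66, x67, x68}, {x66, x67, x69}, {x67, x68, x69}, {x66, x67, x68, x69}}.
int(A) = ⋃ {U ∈ τ : U ⊆ A}. Opens contained in A: ∅, {x66}, {x68}, {x69}, {x66, x68}, {x66, x69}, {x68, x69}, {x66, x68, x69}.
Taking the union of these: int(A) = {x66, x68, x69}.
cl(A) = ⋂ {C closed : A ⊆ C}. Closed sets containing A: {x66, x67, x68, x69}.
Intersecting these: cl(A) = {x66, x67, x68, x69}.
∂A = cl(A) ∖ int(A) = {x66, x67, x68, x69} ∖ {x66, x68, x69} = {x67}.


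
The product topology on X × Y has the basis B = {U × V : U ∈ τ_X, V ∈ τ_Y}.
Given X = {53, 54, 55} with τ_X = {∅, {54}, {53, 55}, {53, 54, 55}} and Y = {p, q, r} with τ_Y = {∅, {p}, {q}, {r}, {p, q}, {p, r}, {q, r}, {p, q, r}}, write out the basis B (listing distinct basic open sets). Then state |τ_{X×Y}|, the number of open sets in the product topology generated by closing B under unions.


Basis B = {∅ × ∅, {54} × {p}, {54} × {q}, {54} × {r}, {53, 55} × {p}, {53, 55} × {q}, {53, 55} × {r}, {54} × {p, q}, {54} × {p, r}, {54} × {q, r}, {53, 54, 55} × {p}, {53, 54, 55} × {q}, {53, 54, 55} × {r}, {54} × {p, q, r}, {53, 55} × {p, q}, {53, 55} × {p, r}, {53, 55} × {q, r}, {53, 55} × {p, q, r}, {53, 54, 55} × {p, q}, {53, 54, 55} × {p, r}, {53, 54, 55} × {q, r}, {53, 54, 55} × {p, q, r}}; |τ_{X×Y}| = 64.

Enumerate products U × V with U ∈ τ_X, V ∈ τ_Y (deduplicated):
  ∅ × ∅ = {} (∅)
  {54} × {p} = {(54,p)}
  {54} × {q} = {(54,q)}
  {54} × {r} = {(54,r)}
  {53, 55} × {p} = {(53,p), (55,p)}
  {53, 55} × {q} = {(53,q), (55,q)}
  {53, 55} × {r} = {(53,r), (55,r)}
  {54} × {p, q} = {(54,p), (54,q)}
  {54} × {p, r} = {(54,p), (54,r)}
  {54} × {q, r} = {(54,q), (54,r)}
  {53, 54, 55} × {p} = {(53,p), (54,p), (55,p)}
  {53, 54, 55} × {q} = {(53,q), (54,q), (55,q)}
  {53, 54, 55} × {r} = {(53,r), (54,r), (55,r)}
  {54} × {p, q, r} = {(54,p), (54,q), (54,r)}
  {53, 55} × {p, q} = {(53,p), (53,q), (55,p), (55,q)}
  {53, 55} × {p, r} = {(53,p), (53,r), (55,p), (55,r)}
  {53, 55} × {q, r} = {(53,q), (53,r), (55,q), (55,r)}
  {53, 55} × {p, q, r} = {(53,p), (53,q), (53,r), (55,p), (55,q), (55,r)}
  {53, 54, 55} × {p, q} = {(53,p), (53,q), (54,p), (54,q), (55,p), (55,q)}
  {53, 54, 55} × {p, r} = {(53,p), (53,r), (54,p), (54,r), (55,p), (55,r)}
  {53, 54, 55} × {q, r} = {(53,q), (53,r), (54,q), (54,r), (55,q), (55,r)}
  {53, 54, 55} × {p, q, r} = {(53,p), (53,q), (53,r), (54,p), (54,q), (54,r), (55,p), (55,q), (55,r)}
These 22 distinct sets form the basis B.
Close under arbitrary unions to get τ_{X×Y}; counting gives |τ_{X×Y}| = 64.


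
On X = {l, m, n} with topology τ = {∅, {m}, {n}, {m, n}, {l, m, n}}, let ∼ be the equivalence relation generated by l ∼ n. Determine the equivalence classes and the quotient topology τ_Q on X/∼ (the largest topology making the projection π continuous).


X/∼ = {[l=n], [m]}; |τ_Q| = 3.

Equivalence classes: [l=n], [m].
Quotient map π: X → X/∼ sends l ↦ [l=n], m ↦ [m], n ↦ [l=n].
For each subset V ⊆ X/∼, compute π^{-1}(V) ⊆ X and check whether π^{-1}(V) ∈ τ. V is open in τ_Q iff π^{-1}(V) ∈ τ.
  V = {}: π^{-1}(V) = ∅ ∈ τ ✓.
  V = {[l=n]}: π^{-1}(V) = {l, n} ∉ τ ✗.
  V = {[m]}: π^{-1}(V) = {m} ∈ τ ✓.
  V = {[l=n], [m]}: π^{-1}(V) = {l, m, n} ∈ τ ✓.
Open sets in the quotient: τ_Q = {{}, {[m]}, {[l=n], [m]}} (3 elements).


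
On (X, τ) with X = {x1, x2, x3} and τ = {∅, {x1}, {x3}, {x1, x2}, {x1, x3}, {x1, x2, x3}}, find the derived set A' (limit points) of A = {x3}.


A' = ∅

For each x ∈ X, list the open sets U ∈ τ with x ∈ U, then check whether U ∩ (A ∖ {x}) ≠ ∅ for every such U.
  x = x1: open {x1} ∋ x has {x1} ∩ (A ∖ {x1}) = ∅, so x is NOT a limit point.
  x = x2: open {x1, x2} ∋ x has {x1, x2} ∩ (A ∖ {x2}) = ∅, so x is NOT a limit point.
  x = x3: open {x3} ∋ x has {x3} ∩ (A ∖ {x3}) = ∅, so x is NOT a limit point.
Collecting: A' = ∅.


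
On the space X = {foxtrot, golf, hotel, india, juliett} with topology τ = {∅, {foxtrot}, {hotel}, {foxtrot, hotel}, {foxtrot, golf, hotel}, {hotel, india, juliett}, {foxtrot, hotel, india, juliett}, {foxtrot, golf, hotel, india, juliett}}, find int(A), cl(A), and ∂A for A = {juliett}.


int(A) = ∅, cl(A) = {india, juliett}, ∂A = {india, juliett}.

Closed sets in (X, τ) are complements of opens:
  closed(X, τ) = {∅, {golf}, {foxtrot, golf}, {india, juliett}, {golf, india, juliett}, {foxtrot, golf, india, juliett}, {golf, hotel, india, juliett}, {foxtrot, golf, hotel, india, juliett}}.
int(A) = ⋃ {U ∈ τ : U ⊆ A}. Opens contained in A: ∅.
Taking the union of these: int(A) = ∅.
cl(A) = ⋂ {C closed : A ⊆ C}. Closed sets containing A: {india, juliett}, {golf, india, juliett}, {foxtrot, golf, india, juliett}, {golf, hotel, india, juliett}, {foxtrot, golf, hotel, india, juliett}.
Intersecting these: cl(A) = {india, juliett}.
∂A = cl(A) ∖ int(A) = {india, juliett} ∖ ∅ = {india, juliett}.


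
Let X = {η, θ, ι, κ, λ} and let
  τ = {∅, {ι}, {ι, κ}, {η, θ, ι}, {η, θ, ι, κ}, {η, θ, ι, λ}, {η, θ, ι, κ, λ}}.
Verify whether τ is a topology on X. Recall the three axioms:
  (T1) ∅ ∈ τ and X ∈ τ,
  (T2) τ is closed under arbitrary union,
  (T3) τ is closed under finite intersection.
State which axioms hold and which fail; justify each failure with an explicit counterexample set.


τ IS a topology on X.

Axiom (T1): ∅ ∈ τ? Yes; X ∈ τ? Yes.
Axiom (T2/T3): check pairwise unions and intersections of members of τ.
All pairwise intersections and unions checked — each lies in τ. Therefore τ satisfies (T1), (T2), (T3): it IS a topology on X.


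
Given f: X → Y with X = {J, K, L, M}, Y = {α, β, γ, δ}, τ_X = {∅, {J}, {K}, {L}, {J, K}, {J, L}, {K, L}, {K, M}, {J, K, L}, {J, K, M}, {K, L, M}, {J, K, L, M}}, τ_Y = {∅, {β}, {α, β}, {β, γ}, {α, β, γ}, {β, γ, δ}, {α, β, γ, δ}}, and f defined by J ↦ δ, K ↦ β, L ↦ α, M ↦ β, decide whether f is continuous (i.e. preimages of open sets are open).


f IS continuous.

Compute f^{-1}(U) for each U ∈ τ_Y:
  U = ∅: f^{-1}(U) = ∅ ∈ τ_X ✓.
  U = {β}: f^{-1}(U) = {K, M} ∈ τ_X ✓.
  U = {α, β}: f^{-1}(U) = {K, L, M} ∈ τ_X ✓.
  U = {β, γ}: f^{-1}(U) = {K, M} ∈ τ_X ✓.
  U = {α, β, γ}: f^{-1}(U) = {K, L, M} ∈ τ_X ✓.
  U = {β, γ, δ}: f^{-1}(U) = {J, K, M} ∈ τ_X ✓.
  U = {α, β, γ, δ}: f^{-1}(U) = {J, K, L, M} ∈ τ_X ✓.
Every preimage lies in τ_X, so f IS continuous.


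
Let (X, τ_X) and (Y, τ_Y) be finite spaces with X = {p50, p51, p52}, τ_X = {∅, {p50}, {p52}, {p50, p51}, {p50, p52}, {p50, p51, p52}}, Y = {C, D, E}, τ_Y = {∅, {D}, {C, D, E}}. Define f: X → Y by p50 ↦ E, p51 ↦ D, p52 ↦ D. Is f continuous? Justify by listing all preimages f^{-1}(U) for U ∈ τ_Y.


f is NOT continuous.

Compute f^{-1}(U) for each U ∈ τ_Y:
  U = ∅: f^{-1}(U) = ∅ ∈ τ_X ✓.
  U = {D}: f^{-1}(U) = {p51, p52} ∉ τ_X ✗.
  U = {C, D, E}: f^{-1}(U) = {p50, p51, p52} ∈ τ_X ✓.
Found U = {D} with f^{-1}(U) = {p51, p52} not in τ_X. Therefore f is NOT continuous.


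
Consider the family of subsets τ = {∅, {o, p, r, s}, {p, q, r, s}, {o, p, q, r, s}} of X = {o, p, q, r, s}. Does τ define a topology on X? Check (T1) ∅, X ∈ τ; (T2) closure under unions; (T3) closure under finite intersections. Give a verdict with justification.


τ is NOT a topology on X.

Axiom (T1): ∅ ∈ τ? Yes; X ∈ τ? Yes.
Axiom (T2/T3): check pairwise unions and intersections of members of τ.
Counterexample for (T3): {o, p, r, s} ∩ {p, q, r, s} = {p, r, s} ∉ τ. Therefore τ is NOT a topology.


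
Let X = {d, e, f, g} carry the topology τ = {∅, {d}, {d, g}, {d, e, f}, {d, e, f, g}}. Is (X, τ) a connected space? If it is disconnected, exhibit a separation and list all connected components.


(X, τ) is connected.

Find clopen sets (U ∈ τ with X ∖ U ∈ τ):
  U = ∅, X ∖ U = {d, e, f, g} — both open, so U is clopen.
  U = {d, e, f, g}, X ∖ U = ∅ — both open, so U is clopen.
Only trivial clopens (∅ and X) exist, so (X, τ) is connected.
Compute connected components by grouping points that agree on all clopens:
  component: {d, e, f, g}


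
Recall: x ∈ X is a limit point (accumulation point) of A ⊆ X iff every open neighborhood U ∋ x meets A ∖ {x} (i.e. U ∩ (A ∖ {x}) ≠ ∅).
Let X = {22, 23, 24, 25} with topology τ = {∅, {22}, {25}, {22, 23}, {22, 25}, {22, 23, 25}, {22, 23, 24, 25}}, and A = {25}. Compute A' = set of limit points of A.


A' = {24}

For each x ∈ X, list the open sets U ∈ τ with x ∈ U, then check whether U ∩ (A ∖ {x}) ≠ ∅ for every such U.
  x = 22: open {22} ∋ x has {22} ∩ (A ∖ {22}) = ∅, so x is NOT a limit point.
  x = 23: open {22, 23} ∋ x has {22, 23} ∩ (A ∖ {23}) = ∅, so x is NOT a limit point.
  x = 24: opens ∋ x are {22, 23, 24, 25}; each meets A ∖ {24}, so x IS a limit point.
  x = 25: open {25} ∋ x has {25} ∩ (A ∖ {25}) = ∅, so x is NOT a limit point.
Collecting: A' = {24}.


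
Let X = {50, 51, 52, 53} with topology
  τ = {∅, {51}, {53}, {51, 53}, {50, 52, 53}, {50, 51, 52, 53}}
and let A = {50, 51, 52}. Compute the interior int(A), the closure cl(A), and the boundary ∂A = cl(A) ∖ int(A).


int(A) = {51}, cl(A) = {50, 51, 52}, ∂A = {50, 52}.

Closed sets in (X, τ) are complements of opens:
  closed(X, τ) = {∅, {51}, {50, 52}, {50, 51, 52}, {50, 52, 53}, {50, 51, 52, 53}}.
int(A) = ⋃ {U ∈ τ : U ⊆ A}. Opens contained in A: ∅, {51}.
Taking the union of these: int(A) = {51}.
cl(A) = ⋂ {C closed : A ⊆ C}. Closed sets containing A: {50, 51, 52}, {50, 51, 52, 53}.
Intersecting these: cl(A) = {50, 51, 52}.
∂A = cl(A) ∖ int(A) = {50, 51, 52} ∖ {51} = {50, 52}.


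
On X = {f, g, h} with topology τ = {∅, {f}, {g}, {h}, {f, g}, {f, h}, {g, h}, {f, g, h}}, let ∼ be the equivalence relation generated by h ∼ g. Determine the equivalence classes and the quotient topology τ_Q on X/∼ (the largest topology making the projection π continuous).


X/∼ = {[f], [g=h]}; |τ_Q| = 4.

Equivalence classes: [f], [g=h].
Quotient map π: X → X/∼ sends f ↦ [f], g ↦ [g=h], h ↦ [g=h].
For each subset V ⊆ X/∼, compute π^{-1}(V) ⊆ X and check whether π^{-1}(V) ∈ τ. V is open in τ_Q iff π^{-1}(V) ∈ τ.
  V = {}: π^{-1}(V) = ∅ ∈ τ ✓.
  V = {[f]}: π^{-1}(V) = {f} ∈ τ ✓.
  V = {[g=h]}: π^{-1}(V) = {g, h} ∈ τ ✓.
  V = {[f], [g=h]}: π^{-1}(V) = {f, g, h} ∈ τ ✓.
Open sets in the quotient: τ_Q = {{}, {[f]}, {[g=h]}, {[f], [g=h]}} (4 elements).


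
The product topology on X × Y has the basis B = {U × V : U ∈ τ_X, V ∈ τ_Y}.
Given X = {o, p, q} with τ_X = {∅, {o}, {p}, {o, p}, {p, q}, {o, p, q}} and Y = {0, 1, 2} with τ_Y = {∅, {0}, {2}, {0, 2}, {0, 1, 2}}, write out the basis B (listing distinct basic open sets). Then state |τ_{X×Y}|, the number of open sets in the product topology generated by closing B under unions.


Basis B = {∅ × ∅, {o} × {0}, {o} × {2}, {p} × {0}, {p} × {2}, {o} × {0, 2}, {o, p} × {0}, {o, p} × {2}, {p} × {0, 2}, {p, q} × {0}, {p, q} × {2}, {o} × {0, 1, 2}, {o, p, q} × {0}, {o, p, q} × {2}, {p} × {0, 1, 2}, {o, p} × {0, 2}, {p, q} × {0, 2}, {o, p} × {0, 1, 2}, {o, p, q} × {0, 2}, {p, q} × {0, 1, 2}, {o, p, q} × {0, 1, 2}}; |τ_{X×Y}| = 70.

Enumerate products U × V with U ∈ τ_X, V ∈ τ_Y (deduplicated):
  ∅ × ∅ = {} (∅)
  {o} × {0} = {(o,0)}
  {o} × {2} = {(o,2)}
  {p} × {0} = {(p,0)}
  {p} × {2} = {(p,2)}
  {o} × {0, 2} = {(o,0), (o,2)}
  {o, p} × {0} = {(o,0), (p,0)}
  {o, p} × {2} = {(o,2), (p,2)}
  {p} × {0, 2} = {(p,0), (p,2)}
  {p, q} × {0} = {(p,0), (q,0)}
  {p, q} × {2} = {(p,2), (q,2)}
  {o} × {0, 1, 2} = {(o,0), (o,1), (o,2)}
  {o, p, q} × {0} = {(o,0), (p,0), (q,0)}
  {o, p, q} × {2} = {(o,2), (p,2), (q,2)}
  {p} × {0, 1, 2} = {(p,0), (p,1), (p,2)}
  {o, p} × {0, 2} = {(o,0), (o,2), (p,0), (p,2)}
  {p, q} × {0, 2} = {(p,0), (p,2), (q,0), (q,2)}
  {o, p} × {0, 1, 2} = {(o,0), (o,1), (o,2), (p,0), (p,1), (p,2)}
  {o, p, q} × {0, 2} = {(o,0), (o,2), (p,0), (p,2), (q,0), (q,2)}
  {p, q} × {0, 1, 2} = {(p,0), (p,1), (p,2), (q,0), (q,1), (q,2)}
  {o, p, q} × {0, 1, 2} = {(o,0), (o,1), (o,2), (p,0), (p,1), (p,2), (q,0), (q,1), (q,2)}
These 21 distinct sets form the basis B.
Close under arbitrary unions to get τ_{X×Y}; counting gives |τ_{X×Y}| = 70.


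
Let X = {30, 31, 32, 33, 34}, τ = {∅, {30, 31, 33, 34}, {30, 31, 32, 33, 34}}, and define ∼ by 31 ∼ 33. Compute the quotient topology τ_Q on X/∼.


X/∼ = {[30], [31=33], [32], [34]}; |τ_Q| = 3.

Equivalence classes: [30], [31=33], [32], [34].
Quotient map π: X → X/∼ sends 30 ↦ [30], 31 ↦ [31=33], 32 ↦ [32], 33 ↦ [31=33], 34 ↦ [34].
For each subset V ⊆ X/∼, compute π^{-1}(V) ⊆ X and check whether π^{-1}(V) ∈ τ. V is open in τ_Q iff π^{-1}(V) ∈ τ.
  V = {}: π^{-1}(V) = ∅ ∈ τ ✓.
  V = {[30]}: π^{-1}(V) = {30} ∉ τ ✗.
  V = {[31=33]}: π^{-1}(V) = {31, 33} ∉ τ ✗.
  V = {[30], [31=33]}: π^{-1}(V) = {30, 31, 33} ∉ τ ✗.
  V = {[32]}: π^{-1}(V) = {32} ∉ τ ✗.
  V = {[30], [32]}: π^{-1}(V) = {30, 32} ∉ τ ✗.
  V = {[31=33], [32]}: π^{-1}(V) = {31, 32, 33} ∉ τ ✗.
  V = {[30], [31=33], [32]}: π^{-1}(V) = {30, 31, 32, 33} ∉ τ ✗.
  V = {[34]}: π^{-1}(V) = {34} ∉ τ ✗.
  V = {[30], [34]}: π^{-1}(V) = {30, 34} ∉ τ ✗.
  V = {[31=33], [34]}: π^{-1}(V) = {31, 33, 34} ∉ τ ✗.
  V = {[30], [31=33], [34]}: π^{-1}(V) = {30, 31, 33, 34} ∈ τ ✓.
  V = {[32], [34]}: π^{-1}(V) = {32, 34} ∉ τ ✗.
  V = {[30], [32], [34]}: π^{-1}(V) = {30, 32, 34} ∉ τ ✗.
  V = {[31=33], [32], [34]}: π^{-1}(V) = {31, 32, 33, 34} ∉ τ ✗.
  V = {[30], [31=33], [32], [34]}: π^{-1}(V) = {30, 31, 32, 33, 34} ∈ τ ✓.
Open sets in the quotient: τ_Q = {{}, {[30], [31=33], [34]}, {[30], [31=33], [32], [34]}} (3 elements).


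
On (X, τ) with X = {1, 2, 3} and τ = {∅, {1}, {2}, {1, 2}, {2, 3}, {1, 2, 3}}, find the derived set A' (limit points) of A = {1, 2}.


A' = {3}

For each x ∈ X, list the open sets U ∈ τ with x ∈ U, then check whether U ∩ (A ∖ {x}) ≠ ∅ for every such U.
  x = 1: open {1} ∋ x has {1} ∩ (A ∖ {1}) = ∅, so x is NOT a limit point.
  x = 2: open {2} ∋ x has {2} ∩ (A ∖ {2}) = ∅, so x is NOT a limit point.
  x = 3: opens ∋ x are {2, 3}, {1, 2, 3}; each meets A ∖ {3}, so x IS a limit point.
Collecting: A' = {3}.


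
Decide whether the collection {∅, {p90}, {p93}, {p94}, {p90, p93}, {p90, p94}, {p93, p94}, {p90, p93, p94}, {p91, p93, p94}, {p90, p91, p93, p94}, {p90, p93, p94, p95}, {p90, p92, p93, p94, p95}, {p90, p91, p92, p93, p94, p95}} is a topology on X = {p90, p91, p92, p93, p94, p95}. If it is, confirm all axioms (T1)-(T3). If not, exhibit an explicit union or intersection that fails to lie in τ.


τ is NOT a topology on X.

Axiom (T1): ∅ ∈ τ? Yes; X ∈ τ? Yes.
Axiom (T2/T3): check pairwise unions and intersections of members of τ.
Counterexample for (T2): {p91, p93, p94} ∪ {p90, p93, p94, p95} = {p90, p91, p93, p94, p95} ∉ τ. Therefore τ is NOT a topology.


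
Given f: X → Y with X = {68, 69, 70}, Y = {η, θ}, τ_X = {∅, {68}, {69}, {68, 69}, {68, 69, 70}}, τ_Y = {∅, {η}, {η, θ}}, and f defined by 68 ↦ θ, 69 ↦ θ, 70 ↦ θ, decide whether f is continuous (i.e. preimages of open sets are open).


f IS continuous.

Compute f^{-1}(U) for each U ∈ τ_Y:
  U = ∅: f^{-1}(U) = ∅ ∈ τ_X ✓.
  U = {η}: f^{-1}(U) = ∅ ∈ τ_X ✓.
  U = {η, θ}: f^{-1}(U) = {68, 69, 70} ∈ τ_X ✓.
Every preimage lies in τ_X, so f IS continuous.


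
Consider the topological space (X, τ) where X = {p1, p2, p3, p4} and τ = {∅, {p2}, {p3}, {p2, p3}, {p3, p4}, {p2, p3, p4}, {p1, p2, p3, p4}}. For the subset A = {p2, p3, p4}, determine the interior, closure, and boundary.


int(A) = {p2, p3, p4}, cl(A) = {p1, p2, p3, p4}, ∂A = {p1}.

Closed sets in (X, τ) are complements of opens:
  closed(X, τ) = {∅, {p1}, {p1, p2}, {p1, p4}, {p1, p2, p4}, {p1, p3, p4}, {p1, p2, p3, p4}}.
int(A) = ⋃ {U ∈ τ : U ⊆ A}. Opens contained in A: ∅, {p2}, {p3}, {p2, p3}, {p3, p4}, {p2, p3, p4}.
Taking the union of these: int(A) = {p2, p3, p4}.
cl(A) = ⋂ {C closed : A ⊆ C}. Closed sets containing A: {p1, p2, p3, p4}.
Intersecting these: cl(A) = {p1, p2, p3, p4}.
∂A = cl(A) ∖ int(A) = {p1, p2, p3, p4} ∖ {p2, p3, p4} = {p1}.


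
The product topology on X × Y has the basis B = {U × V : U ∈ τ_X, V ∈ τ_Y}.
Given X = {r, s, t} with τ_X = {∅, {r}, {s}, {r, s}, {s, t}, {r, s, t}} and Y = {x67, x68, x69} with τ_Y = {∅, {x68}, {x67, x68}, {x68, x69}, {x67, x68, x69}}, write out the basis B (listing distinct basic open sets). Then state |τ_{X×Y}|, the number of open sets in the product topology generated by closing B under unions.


Basis B = {∅ × ∅, {r} × {x68}, {s} × {x68}, {r} × {x67, x68}, {r} × {x68, x69}, {r, s} × {x68}, {s} × {x67, x68}, {s} × {x68, x69}, {s, t} × {x68}, {r} × {x67, x68, x69}, {r, s, t} × {x68}, {s} × {x67, x68, x69}, {r, s} × {x67, x68}, {r, s} × {x68, x69}, {s, t} × {x67, x68}, {s, t} × {x68, x69}, {r, s} × {x67, x68, x69}, {r, s, t} × {x67, x68}, {r, s, t} × {x68, x69}, {s, t} × {x67, x68, x69}, {r, s, t} × {x67, x68, x69}}; |τ_{X×Y}| = 70.

Enumerate products U × V with U ∈ τ_X, V ∈ τ_Y (deduplicated):
  ∅ × ∅ = {} (∅)
  {r} × {x68} = {(r,x68)}
  {s} × {x68} = {(s,x68)}
  {r} × {x67, x68} = {(r,x67), (r,x68)}
  {r} × {x68, x69} = {(r,x68), (r,x69)}
  {r, s} × {x68} = {(r,x68), (s,x68)}
  {s} × {x67, x68} = {(s,x67), (s,x68)}
  {s} × {x68, x69} = {(s,x68), (s,x69)}
  {s, t} × {x68} = {(s,x68), (t,x68)}
  {r} × {x67, x68, x69} = {(r,x67), (r,x68), (r,x69)}
  {r, s, t} × {x68} = {(r,x68), (s,x68), (t,x68)}
  {s} × {x67, x68, x69} = {(s,x67), (s,x68), (s,x69)}
  {r, s} × {x67, x68} = {(r,x67), (r,x68), (s,x67), (s,x68)}
  {r, s} × {x68, x69} = {(r,x68), (r,x69), (s,x68), (s,x69)}
  {s, t} × {x67, x68} = {(s,x67), (s,x68), (t,x67), (t,x68)}
  {s, t} × {x68, x69} = {(s,x68), (s,x69), (t,x68), (t,x69)}
  {r, s} × {x67, x68, x69} = {(r,x67), (r,x68), (r,x69), (s,x67), (s,x68), (s,x69)}
  {r, s, t} × {x67, x68} = {(r,x67), (r,x68), (s,x67), (s,x68), (t,x67), (t,x68)}
  {r, s, t} × {x68, x69} = {(r,x68), (r,x69), (s,x68), (s,x69), (t,x68), (t,x69)}
  {s, t} × {x67, x68, x69} = {(s,x67), (s,x68), (s,x69), (t,x67), (t,x68), (t,x69)}
  {r, s, t} × {x67, x68, x69} = {(r,x67), (r,x68), (r,x69), (s,x67), (s,x68), (s,x69), (t,x67), (t,x68), (t,x69)}
These 21 distinct sets form the basis B.
Close under arbitrary unions to get τ_{X×Y}; counting gives |τ_{X×Y}| = 70.


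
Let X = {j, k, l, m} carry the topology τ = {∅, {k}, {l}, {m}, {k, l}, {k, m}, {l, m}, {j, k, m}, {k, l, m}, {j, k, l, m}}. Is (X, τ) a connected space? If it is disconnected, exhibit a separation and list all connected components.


(X, τ) is disconnected; components = [{l}, {j, k, m}].

Find clopen sets (U ∈ τ with X ∖ U ∈ τ):
  U = ∅, X ∖ U = {j, k, l, m} — both open, so U is clopen.
  U = {l}, X ∖ U = {j, k, m} — both open, so U is clopen.
  U = {j, k, m}, X ∖ U = {l} — both open, so U is clopen.
  U = {j, k, l, m}, X ∖ U = ∅ — both open, so U is clopen.
Nontrivial clopen(s) exist: e.g. {l}. So (X, τ) is disconnected.
Compute connected components by grouping points that agree on all clopens:
  component: {l}
  component: {j, k, m}


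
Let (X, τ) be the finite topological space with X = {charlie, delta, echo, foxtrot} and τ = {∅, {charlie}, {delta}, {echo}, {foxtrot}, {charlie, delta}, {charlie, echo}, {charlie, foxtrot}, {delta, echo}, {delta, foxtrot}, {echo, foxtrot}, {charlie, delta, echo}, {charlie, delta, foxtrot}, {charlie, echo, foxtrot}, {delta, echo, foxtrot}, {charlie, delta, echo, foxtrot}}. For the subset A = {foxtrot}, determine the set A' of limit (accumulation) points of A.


A' = ∅

For each x ∈ X, list the open sets U ∈ τ with x ∈ U, then check whether U ∩ (A ∖ {x}) ≠ ∅ for every such U.
  x = charlie: open {charlie} ∋ x has {charlie} ∩ (A ∖ {charlie}) = ∅, so x is NOT a limit point.
  x = delta: open {delta} ∋ x has {delta} ∩ (A ∖ {delta}) = ∅, so x is NOT a limit point.
  x = echo: open {echo} ∋ x has {echo} ∩ (A ∖ {echo}) = ∅, so x is NOT a limit point.
  x = foxtrot: open {foxtrot} ∋ x has {foxtrot} ∩ (A ∖ {foxtrot}) = ∅, so x is NOT a limit point.
Collecting: A' = ∅.


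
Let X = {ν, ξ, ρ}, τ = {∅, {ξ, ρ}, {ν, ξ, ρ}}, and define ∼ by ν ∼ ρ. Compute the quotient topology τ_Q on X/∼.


X/∼ = {[ν=ρ], [ξ]}; |τ_Q| = 2.

Equivalence classes: [ν=ρ], [ξ].
Quotient map π: X → X/∼ sends ν ↦ [ν=ρ], ξ ↦ [ξ], ρ ↦ [ν=ρ].
For each subset V ⊆ X/∼, compute π^{-1}(V) ⊆ X and check whether π^{-1}(V) ∈ τ. V is open in τ_Q iff π^{-1}(V) ∈ τ.
  V = {}: π^{-1}(V) = ∅ ∈ τ ✓.
  V = {[ν=ρ]}: π^{-1}(V) = {ν, ρ} ∉ τ ✗.
  V = {[ξ]}: π^{-1}(V) = {ξ} ∉ τ ✗.
  V = {[ν=ρ], [ξ]}: π^{-1}(V) = {ν, ξ, ρ} ∈ τ ✓.
Open sets in the quotient: τ_Q = {{}, {[ν=ρ], [ξ]}} (2 elements).


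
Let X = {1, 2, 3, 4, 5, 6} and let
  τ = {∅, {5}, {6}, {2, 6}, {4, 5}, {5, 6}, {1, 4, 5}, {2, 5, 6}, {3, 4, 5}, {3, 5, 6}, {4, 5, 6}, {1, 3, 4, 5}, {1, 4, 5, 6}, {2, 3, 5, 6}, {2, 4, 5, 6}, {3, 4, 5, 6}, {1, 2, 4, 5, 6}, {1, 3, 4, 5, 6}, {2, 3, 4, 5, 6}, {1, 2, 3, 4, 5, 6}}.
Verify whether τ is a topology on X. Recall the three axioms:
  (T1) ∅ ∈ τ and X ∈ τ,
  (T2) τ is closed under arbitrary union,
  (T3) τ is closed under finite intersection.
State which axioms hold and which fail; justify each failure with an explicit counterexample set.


τ is NOT a topology on X.

Axiom (T1): ∅ ∈ τ? Yes; X ∈ τ? Yes.
Axiom (T2/T3): check pairwise unions and intersections of members of τ.
Counterexample for (T3): {3, 4, 5} ∩ {3, 5, 6} = {3, 5} ∉ τ. Therefore τ is NOT a topology.


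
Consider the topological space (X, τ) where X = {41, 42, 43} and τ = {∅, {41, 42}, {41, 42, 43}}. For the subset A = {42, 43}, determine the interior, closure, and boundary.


int(A) = ∅, cl(A) = {41, 42, 43}, ∂A = {41, 42, 43}.

Closed sets in (X, τ) are complements of opens:
  closed(X, τ) = {∅, {43}, {41, 42, 43}}.
int(A) = ⋃ {U ∈ τ : U ⊆ A}. Opens contained in A: ∅.
Taking the union of these: int(A) = ∅.
cl(A) = ⋂ {C closed : A ⊆ C}. Closed sets containing A: {41, 42, 43}.
Intersecting these: cl(A) = {41, 42, 43}.
∂A = cl(A) ∖ int(A) = {41, 42, 43} ∖ ∅ = {41, 42, 43}.


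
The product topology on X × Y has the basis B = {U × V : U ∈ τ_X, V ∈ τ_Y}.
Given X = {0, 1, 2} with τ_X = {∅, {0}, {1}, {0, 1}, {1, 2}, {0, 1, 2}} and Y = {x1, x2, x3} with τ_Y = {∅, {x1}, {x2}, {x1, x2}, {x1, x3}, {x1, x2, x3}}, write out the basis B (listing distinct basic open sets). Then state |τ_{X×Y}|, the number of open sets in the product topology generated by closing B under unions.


Basis B = {∅ × ∅, {0} × {x1}, {0} × {x2}, {1} × {x1}, {1} × {x2}, {0} × {x1, x2}, {0} × {x1, x3}, {0, 1} × {x1}, {0, 1} × {x2}, {1} × {x1, x2}, {1} × {x1, x3}, {1, 2} × {x1}, {1, 2} × {x2}, {0} × {x1, x2, x3}, {0, 1, 2} × {x1}, {0, 1, 2} × {x2}, {1} × {x1, x2, x3}, {0, 1} × {x1, x2}, {0, 1} × {x1, x3}, {1, 2} × {x1, x2}, {1, 2} × {x1, x3}, {0, 1} × {x1, x2, x3}, {0, 1, 2} × {x1, x2}, {0, 1, 2} × {x1, x3}, {1, 2} × {x1, x2, x3}, {0, 1, 2} × {x1, x2, x3}}; |τ_{X×Y}| = 108.

Enumerate products U × V with U ∈ τ_X, V ∈ τ_Y (deduplicated):
  ∅ × ∅ = {} (∅)
  {0} × {x1} = {(0,x1)}
  {0} × {x2} = {(0,x2)}
  {1} × {x1} = {(1,x1)}
  {1} × {x2} = {(1,x2)}
  {0} × {x1, x2} = {(0,x1), (0,x2)}
  {0} × {x1, x3} = {(0,x1), (0,x3)}
  {0, 1} × {x1} = {(0,x1), (1,x1)}
  {0, 1} × {x2} = {(0,x2), (1,x2)}
  {1} × {x1, x2} = {(1,x1), (1,x2)}
  {1} × {x1, x3} = {(1,x1), (1,x3)}
  {1, 2} × {x1} = {(1,x1), (2,x1)}
  {1, 2} × {x2} = {(1,x2), (2,x2)}
  {0} × {x1, x2, x3} = {(0,x1), (0,x2), (0,x3)}
  {0, 1, 2} × {x1} = {(0,x1), (1,x1), (2,x1)}
  {0, 1, 2} × {x2} = {(0,x2), (1,x2), (2,x2)}
  {1} × {x1, x2, x3} = {(1,x1), (1,x2), (1,x3)}
  {0, 1} × {x1, x2} = {(0,x1), (0,x2), (1,x1), (1,x2)}
  {0, 1} × {x1, x3} = {(0,x1), (0,x3), (1,x1), (1,x3)}
  {1, 2} × {x1, x2} = {(1,x1), (1,x2), (2,x1), (2,x2)}
  {1, 2} × {x1, x3} = {(1,x1), (1,x3), (2,x1), (2,x3)}
  {0, 1} × {x1, x2, x3} = {(0,x1), (0,x2), (0,x3), (1,x1), (1,x2), (1,x3)}
  {0, 1, 2} × {x1, x2} = {(0,x1), (0,x2), (1,x1), (1,x2), (2,x1), (2,x2)}
  {0, 1, 2} × {x1, x3} = {(0,x1), (0,x3), (1,x1), (1,x3), (2,x1), (2,x3)}
  {1, 2} × {x1, x2, x3} = {(1,x1), (1,x2), (1,x3), (2,x1), (2,x2), (2,x3)}
  {0, 1, 2} × {x1, x2, x3} = {(0,x1), (0,x2), (0,x3), (1,x1), (1,x2), (1,x3), (2,x1), (2,x2), (2,x3)}
These 26 distinct sets form the basis B.
Close under arbitrary unions to get τ_{X×Y}; counting gives |τ_{X×Y}| = 108.


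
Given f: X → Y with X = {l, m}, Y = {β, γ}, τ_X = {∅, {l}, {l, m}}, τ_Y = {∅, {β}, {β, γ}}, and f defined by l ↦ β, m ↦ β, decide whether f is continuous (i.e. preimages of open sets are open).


f IS continuous.

Compute f^{-1}(U) for each U ∈ τ_Y:
  U = ∅: f^{-1}(U) = ∅ ∈ τ_X ✓.
  U = {β}: f^{-1}(U) = {l, m} ∈ τ_X ✓.
  U = {β, γ}: f^{-1}(U) = {l, m} ∈ τ_X ✓.
Every preimage lies in τ_X, so f IS continuous.


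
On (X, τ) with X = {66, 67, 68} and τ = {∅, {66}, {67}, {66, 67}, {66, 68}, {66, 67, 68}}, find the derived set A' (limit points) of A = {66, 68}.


A' = {68}

For each x ∈ X, list the open sets U ∈ τ with x ∈ U, then check whether U ∩ (A ∖ {x}) ≠ ∅ for every such U.
  x = 66: open {66} ∋ x has {66} ∩ (A ∖ {66}) = ∅, so x is NOT a limit point.
  x = 67: open {67} ∋ x has {67} ∩ (A ∖ {67}) = ∅, so x is NOT a limit point.
  x = 68: opens ∋ x are {66, 68}, {66, 67, 68}; each meets A ∖ {68}, so x IS a limit point.
Collecting: A' = {68}.


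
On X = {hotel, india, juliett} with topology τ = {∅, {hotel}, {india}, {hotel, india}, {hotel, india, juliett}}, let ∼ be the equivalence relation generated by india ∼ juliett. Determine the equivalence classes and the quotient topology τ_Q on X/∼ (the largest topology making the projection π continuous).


X/∼ = {[hotel], [india=juliett]}; |τ_Q| = 3.

Equivalence classes: [hotel], [india=juliett].
Quotient map π: X → X/∼ sends hotel ↦ [hotel], india ↦ [india=juliett], juliett ↦ [india=juliett].
For each subset V ⊆ X/∼, compute π^{-1}(V) ⊆ X and check whether π^{-1}(V) ∈ τ. V is open in τ_Q iff π^{-1}(V) ∈ τ.
  V = {}: π^{-1}(V) = ∅ ∈ τ ✓.
  V = {[hotel]}: π^{-1}(V) = {hotel} ∈ τ ✓.
  V = {[india=juliett]}: π^{-1}(V) = {india, juliett} ∉ τ ✗.
  V = {[hotel], [india=juliett]}: π^{-1}(V) = {hotel, india, juliett} ∈ τ ✓.
Open sets in the quotient: τ_Q = {{}, {[hotel]}, {[hotel], [india=juliett]}} (3 elements).


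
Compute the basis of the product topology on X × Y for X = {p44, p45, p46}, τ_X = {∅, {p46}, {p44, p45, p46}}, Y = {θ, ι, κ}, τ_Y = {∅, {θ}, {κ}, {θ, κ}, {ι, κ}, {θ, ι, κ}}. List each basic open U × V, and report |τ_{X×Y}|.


Basis B = {∅ × ∅, {p46} × {θ}, {p46} × {κ}, {p46} × {θ, κ}, {p46} × {ι, κ}, {p44, p45, p46} × {θ}, {p44, p45, p46} × {κ}, {p46} × {θ, ι, κ}, {p44, p45, p46} × {θ, κ}, {p44, p45, p46} × {ι, κ}, {p44, p45, p46} × {θ, ι, κ}}; |τ_{X×Y}| = 18.

Enumerate products U × V with U ∈ τ_X, V ∈ τ_Y (deduplicated):
  ∅ × ∅ = {} (∅)
  {p46} × {θ} = {(p46,θ)}
  {p46} × {κ} = {(p46,κ)}
  {p46} × {θ, κ} = {(p46,θ), (p46,κ)}
  {p46} × {ι, κ} = {(p46,ι), (p46,κ)}
  {p44, p45, p46} × {θ} = {(p44,θ), (p45,θ), (p46,θ)}
  {p44, p45, p46} × {κ} = {(p44,κ), (p45,κ), (p46,κ)}
  {p46} × {θ, ι, κ} = {(p46,θ), (p46,ι), (p46,κ)}
  {p44, p45, p46} × {θ, κ} = {(p44,θ), (p44,κ), (p45,θ), (p45,κ), (p46,θ), (p46,κ)}
  {p44, p45, p46} × {ι, κ} = {(p44,ι), (p44,κ), (p45,ι), (p45,κ), (p46,ι), (p46,κ)}
  {p44, p45, p46} × {θ, ι, κ} = {(p44,θ), (p44,ι), (p44,κ), (p45,θ), (p45,ι), (p45,κ), (p46,θ), (p46,ι), (p46,κ)}
These 11 distinct sets form the basis B.
Close under arbitrary unions to get τ_{X×Y}; counting gives |τ_{X×Y}| = 18.


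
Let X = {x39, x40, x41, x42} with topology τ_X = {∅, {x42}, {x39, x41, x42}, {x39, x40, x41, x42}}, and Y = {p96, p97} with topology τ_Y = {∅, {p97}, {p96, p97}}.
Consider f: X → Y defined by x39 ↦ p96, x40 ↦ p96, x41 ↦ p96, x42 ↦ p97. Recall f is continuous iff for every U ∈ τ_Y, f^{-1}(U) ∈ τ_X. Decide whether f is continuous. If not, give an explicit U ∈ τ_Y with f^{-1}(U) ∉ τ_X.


f IS continuous.

Compute f^{-1}(U) for each U ∈ τ_Y:
  U = ∅: f^{-1}(U) = ∅ ∈ τ_X ✓.
  U = {p97}: f^{-1}(U) = {x42} ∈ τ_X ✓.
  U = {p96, p97}: f^{-1}(U) = {x39, x40, x41, x42} ∈ τ_X ✓.
Every preimage lies in τ_X, so f IS continuous.


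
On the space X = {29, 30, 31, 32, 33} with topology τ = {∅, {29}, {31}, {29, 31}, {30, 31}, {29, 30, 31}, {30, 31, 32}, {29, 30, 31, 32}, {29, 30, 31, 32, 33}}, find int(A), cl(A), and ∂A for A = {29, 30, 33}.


int(A) = {29}, cl(A) = {29, 30, 32, 33}, ∂A = {30, 32, 33}.

Closed sets in (X, τ) are complements of opens:
  closed(X, τ) = {∅, {33}, {29, 33}, {32, 33}, {29, 32, 33}, {30, 32, 33}, {29, 30, 32, 33}, {30, 31, 32, 33}, {29, 30, 31, 32, 33}}.
int(A) = ⋃ {U ∈ τ : U ⊆ A}. Opens contained in A: ∅, {29}.
Taking the union of these: int(A) = {29}.
cl(A) = ⋂ {C closed : A ⊆ C}. Closed sets containing A: {29, 30, 32, 33}, {29, 30, 31, 32, 33}.
Intersecting these: cl(A) = {29, 30, 32, 33}.
∂A = cl(A) ∖ int(A) = {29, 30, 32, 33} ∖ {29} = {30, 32, 33}.


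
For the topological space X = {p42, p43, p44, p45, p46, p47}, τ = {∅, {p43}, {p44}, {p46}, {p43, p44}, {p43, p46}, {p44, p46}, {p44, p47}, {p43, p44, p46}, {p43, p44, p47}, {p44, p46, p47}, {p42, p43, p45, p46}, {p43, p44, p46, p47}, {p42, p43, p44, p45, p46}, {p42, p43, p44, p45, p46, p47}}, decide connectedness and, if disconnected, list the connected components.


(X, τ) is disconnected; components = [{p44, p47}, {p42, p43, p45, p46}].

Find clopen sets (U ∈ τ with X ∖ U ∈ τ):
  U = ∅, X ∖ U = {p42, p43, p44, p45, p46, p47} — both open, so U is clopen.
  U = {p44, p47}, X ∖ U = {p42, p43, p45, p46} — both open, so U is clopen.
  U = {p42, p43, p45, p46}, X ∖ U = {p44, p47} — both open, so U is clopen.
  U = {p42, p43, p44, p45, p46, p47}, X ∖ U = ∅ — both open, so U is clopen.
Nontrivial clopen(s) exist: e.g. {p42, p43, p45, p46}. So (X, τ) is disconnected.
Compute connected components by grouping points that agree on all clopens:
  component: {p44, p47}
  component: {p42, p43, p45, p46}


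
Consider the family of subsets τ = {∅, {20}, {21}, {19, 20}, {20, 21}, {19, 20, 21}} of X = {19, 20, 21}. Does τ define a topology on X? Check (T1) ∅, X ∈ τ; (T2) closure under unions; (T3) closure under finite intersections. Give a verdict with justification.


τ IS a topology on X.

Axiom (T1): ∅ ∈ τ? Yes; X ∈ τ? Yes.
Axiom (T2/T3): check pairwise unions and intersections of members of τ.
All pairwise intersections and unions checked — each lies in τ. Therefore τ satisfies (T1), (T2), (T3): it IS a topology on X.


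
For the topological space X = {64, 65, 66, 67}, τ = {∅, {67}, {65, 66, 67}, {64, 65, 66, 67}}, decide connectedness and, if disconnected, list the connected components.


(X, τ) is connected.

Find clopen sets (U ∈ τ with X ∖ U ∈ τ):
  U = ∅, X ∖ U = {64, 65, 66, 67} — both open, so U is clopen.
  U = {64, 65, 66, 67}, X ∖ U = ∅ — both open, so U is clopen.
Only trivial clopens (∅ and X) exist, so (X, τ) is connected.
Compute connected components by grouping points that agree on all clopens:
  component: {64, 65, 66, 67}


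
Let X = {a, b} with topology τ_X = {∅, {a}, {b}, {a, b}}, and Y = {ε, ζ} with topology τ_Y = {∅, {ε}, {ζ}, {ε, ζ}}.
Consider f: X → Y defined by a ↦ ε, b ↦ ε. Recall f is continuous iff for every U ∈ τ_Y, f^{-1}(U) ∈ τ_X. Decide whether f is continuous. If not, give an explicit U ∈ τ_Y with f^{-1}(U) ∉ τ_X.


f IS continuous.

Compute f^{-1}(U) for each U ∈ τ_Y:
  U = ∅: f^{-1}(U) = ∅ ∈ τ_X ✓.
  U = {ε}: f^{-1}(U) = {a, b} ∈ τ_X ✓.
  U = {ζ}: f^{-1}(U) = ∅ ∈ τ_X ✓.
  U = {ε, ζ}: f^{-1}(U) = {a, b} ∈ τ_X ✓.
Every preimage lies in τ_X, so f IS continuous.


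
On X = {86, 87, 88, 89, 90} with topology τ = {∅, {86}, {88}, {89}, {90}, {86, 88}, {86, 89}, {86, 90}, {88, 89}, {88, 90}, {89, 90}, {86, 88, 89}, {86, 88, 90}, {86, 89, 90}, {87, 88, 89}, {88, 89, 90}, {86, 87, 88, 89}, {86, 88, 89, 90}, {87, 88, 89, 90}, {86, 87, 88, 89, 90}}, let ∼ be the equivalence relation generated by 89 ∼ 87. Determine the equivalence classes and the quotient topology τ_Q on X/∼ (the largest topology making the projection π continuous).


X/∼ = {[86], [87=89], [88], [90]}; |τ_Q| = 12.

Equivalence classes: [86], [87=89], [88], [90].
Quotient map π: X → X/∼ sends 86 ↦ [86], 87 ↦ [87=89], 88 ↦ [88], 89 ↦ [87=89], 90 ↦ [90].
For each subset V ⊆ X/∼, compute π^{-1}(V) ⊆ X and check whether π^{-1}(V) ∈ τ. V is open in τ_Q iff π^{-1}(V) ∈ τ.
  V = {}: π^{-1}(V) = ∅ ∈ τ ✓.
  V = {[86]}: π^{-1}(V) = {86} ∈ τ ✓.
  V = {[87=89]}: π^{-1}(V) = {87, 89} ∉ τ ✗.
  V = {[86], [87=89]}: π^{-1}(V) = {86, 87, 89} ∉ τ ✗.
  V = {[88]}: π^{-1}(V) = {88} ∈ τ ✓.
  V = {[86], [88]}: π^{-1}(V) = {86, 88} ∈ τ ✓.
  V = {[87=89], [88]}: π^{-1}(V) = {87, 88, 89} ∈ τ ✓.
  V = {[86], [87=89], [88]}: π^{-1}(V) = {86, 87, 88, 89} ∈ τ ✓.
  V = {[90]}: π^{-1}(V) = {90} ∈ τ ✓.
  V = {[86], [90]}: π^{-1}(V) = {86, 90} ∈ τ ✓.
  V = {[87=89], [90]}: π^{-1}(V) = {87, 89, 90} ∉ τ ✗.
  V = {[86], [87=89], [90]}: π^{-1}(V) = {86, 87, 89, 90} ∉ τ ✗.
  V = {[88], [90]}: π^{-1}(V) = {88, 90} ∈ τ ✓.
  V = {[86], [88], [90]}: π^{-1}(V) = {86, 88, 90} ∈ τ ✓.
  V = {[87=89], [88], [90]}: π^{-1}(V) = {87, 88, 89, 90} ∈ τ ✓.
  V = {[86], [87=89], [88], [90]}: π^{-1}(V) = {86, 87, 88, 89, 90} ∈ τ ✓.
Open sets in the quotient: τ_Q = {{}, {[86]}, {[88]}, {[86], [88]}, {[87=89], [88]}, {[86], [87=89], [88]}, {[90]}, {[86], [90]}, {[88], [90]}, {[86], [88], [90]}, {[87=89], [88], [90]}, {[86], [87=89], [88], [90]}} (12 elements).
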